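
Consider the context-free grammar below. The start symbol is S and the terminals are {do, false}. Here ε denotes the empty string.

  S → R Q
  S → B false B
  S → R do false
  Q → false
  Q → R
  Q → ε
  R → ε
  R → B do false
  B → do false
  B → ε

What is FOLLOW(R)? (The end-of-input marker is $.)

{$, do, false}

FIRST(B): from B→do false we get {do}; from B→ε we get {ε}. So FIRST(B) = {ε, do}.
FIRST(R): from R→ε we get {ε}; from R→B do false we get {do}. So FIRST(R) = {ε, do}.
FIRST(Q): from Q→false we get {false}; from Q→R we get {ε, do}; from Q→ε we get {ε}. So FIRST(Q) = {ε, do, false}.
FIRST(S): from S→R Q we get {ε, do, false}; from S→B false B we get {do, false}; from S→R do false we get {do}. So FIRST(S) = {ε, do, false}.
FOLLOW(S) includes $ since S is the start symbol.
FOLLOW(S): S appears on no right-hand side. Thus FOLLOW(S) = {$}.
FOLLOW(Q): in S→R Q, the suffix after Q is empty, so FOLLOW(Q) ⊇ FOLLOW(S) = {$}. Thus FOLLOW(Q) = {$}.
FOLLOW(R): in S→R Q, R is followed by Q with FIRST {ε, do, false}; in S→R Q, the suffix after R is nullable, so FOLLOW(R) ⊇ FOLLOW(S) = {$}; in S→R do false, R is followed by do false with FIRST {do}; in Q→R, the suffix after R is empty, so FOLLOW(R) ⊇ FOLLOW(Q) = {$}. Thus FOLLOW(R) = {$, do, false}.
FOLLOW(B): in S→B false B (occurrence 1), B is followed by false B with FIRST {false}; in S→B false B (occurrence 2), the suffix after B is empty, so FOLLOW(B) ⊇ FOLLOW(S) = {$}; in R→B do false, B is followed by do false with FIRST {do}. Thus FOLLOW(B) = {$, do, false}.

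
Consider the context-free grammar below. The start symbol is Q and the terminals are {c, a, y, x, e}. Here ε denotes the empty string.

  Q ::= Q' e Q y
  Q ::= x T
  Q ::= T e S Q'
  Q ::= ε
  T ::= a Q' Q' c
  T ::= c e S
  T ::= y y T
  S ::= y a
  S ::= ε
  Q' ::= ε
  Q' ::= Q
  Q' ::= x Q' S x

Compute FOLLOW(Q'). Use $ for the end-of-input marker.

{$, a, c, e, x, y}

FIRST(T) = {a, c, y}
FIRST(S) = {ε, y}
FIRST(Q) = {ε, a, c, e, x, y}  (via Q' e Q y, T e S Q')
FIRST(Q') = {ε, a, c, e, x, y}  (via Q)
FOLLOW(Q) includes $ since Q is the start symbol.
FOLLOW(Q): in Q::=Q' e Q y, Q is followed by y with FIRST {y}; in Q'::=Q, the suffix after Q is empty, so FOLLOW(Q) ⊇ FOLLOW(Q') = {$, a, c, e, x, y}. Thus FOLLOW(Q) = {$, a, c, e, x, y}.
FOLLOW(T): in Q::=x T, the suffix after T is empty, so FOLLOW(T) ⊇ FOLLOW(Q) = {$, a, c, e, x, y}; in Q::=T e S Q', T is followed by e S Q' with FIRST {e}; in T::=y y T, the suffix after T is empty (adds nothing new). Thus FOLLOW(T) = {$, a, c, e, x, y}.
FOLLOW(S): in Q::=T e S Q', S is followed by Q' with FIRST {ε, a, c, e, x, y}; in Q::=T e S Q', the suffix after S is nullable, so FOLLOW(S) ⊇ FOLLOW(Q) = {$, a, c, e, x, y}; in T::=c e S, the suffix after S is empty, so FOLLOW(S) ⊇ FOLLOW(T) = {$, a, c, e, x, y}; in Q'::=x Q' S x, S is followed by x with FIRST {x}. Thus FOLLOW(S) = {$, a, c, e, x, y}.
FOLLOW(Q'): in Q::=Q' e Q y, Q' is followed by e Q y with FIRST {e}; in Q::=T e S Q', the suffix after Q' is empty, so FOLLOW(Q') ⊇ FOLLOW(Q) = {$, a, c, e, x, y}; in T::=a Q' Q' c (occurrence 1), Q' is followed by Q' c with FIRST {a, c, e, x, y}; in T::=a Q' Q' c (occurrence 2), Q' is followed by c with FIRST {c}; in Q'::=x Q' S x, Q' is followed by S x with FIRST {x, y}. Thus FOLLOW(Q') = {$, a, c, e, x, y}.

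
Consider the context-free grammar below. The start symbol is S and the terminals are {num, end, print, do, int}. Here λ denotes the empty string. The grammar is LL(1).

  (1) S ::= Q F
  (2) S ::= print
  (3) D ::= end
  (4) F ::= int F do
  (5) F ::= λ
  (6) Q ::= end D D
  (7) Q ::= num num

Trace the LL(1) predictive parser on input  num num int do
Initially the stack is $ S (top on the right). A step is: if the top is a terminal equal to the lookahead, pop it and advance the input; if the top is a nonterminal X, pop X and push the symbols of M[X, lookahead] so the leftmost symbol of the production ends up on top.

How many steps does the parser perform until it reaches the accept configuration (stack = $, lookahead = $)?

8

step 1: stack=$ S  input=num num int do $  — expand S ::= Q F
step 2: stack=$ F Q  input=num num int do $  — expand Q ::= num num
step 3: stack=$ F num num  input=num num int do $  — match num
step 4: stack=$ F num  input=num int do $  — match num
step 5: stack=$ F  input=int do $  — expand F ::= int F do
step 6: stack=$ do F int  input=int do $  — match int
step 7: stack=$ do F  input=do $  — expand F ::= λ
step 8: stack=$ do  input=do $  — match do
Accept reached after 8 steps.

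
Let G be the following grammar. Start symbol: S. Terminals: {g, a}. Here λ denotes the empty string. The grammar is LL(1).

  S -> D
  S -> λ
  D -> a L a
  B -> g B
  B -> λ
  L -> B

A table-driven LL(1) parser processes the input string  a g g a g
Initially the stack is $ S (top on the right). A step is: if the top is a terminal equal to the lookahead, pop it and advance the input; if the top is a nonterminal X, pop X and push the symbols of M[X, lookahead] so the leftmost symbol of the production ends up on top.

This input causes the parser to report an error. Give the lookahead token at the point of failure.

      Stack    Input        Action
   1  $ S      a g g a g $  expand S -> D
   2  $ D      a g g a g $  expand D -> a L a
   3  $ a L a  a g g a g $  match a
   4  $ a L    g g a g $    expand L -> B
   5  $ a B    g g a g $    expand B -> g B
   6  $ a B g  g g a g $    match g
   7  $ a B    g a g $      expand B -> g B
   8  $ a B g  g a g $      match g
   9  $ a B    a g $        expand B -> λ
  10  $ a      a g $        match a
  11  $        g $          error: stack empty but input remains

g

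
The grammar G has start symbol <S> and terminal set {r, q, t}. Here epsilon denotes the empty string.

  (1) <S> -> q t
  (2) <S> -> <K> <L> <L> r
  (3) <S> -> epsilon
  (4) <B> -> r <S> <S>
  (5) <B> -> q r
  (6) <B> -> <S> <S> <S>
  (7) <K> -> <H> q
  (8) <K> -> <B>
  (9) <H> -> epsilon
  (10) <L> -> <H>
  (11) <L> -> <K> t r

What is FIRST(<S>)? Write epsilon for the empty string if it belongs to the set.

{epsilon, q, r, t}

FIRST(<H>): from <H>->epsilon we get {epsilon}. So FIRST(<H>) = {epsilon}.
FIRST(<S>): from <S>->q t we get {q}; from <S>-><K> <L> <L> r we get {q, r, t}; from <S>->epsilon we get {epsilon}. So FIRST(<S>) = {epsilon, q, r, t}.
FIRST(<B>): from <B>->r <S> <S> we get {r}; from <B>->q r we get {q}; from <B>-><S> <S> <S> we get {epsilon, q, r, t}. So FIRST(<B>) = {epsilon, q, r, t}.
FIRST(<K>): from <K>-><H> q we get {q}; from <K>-><B> we get {epsilon, q, r, t}. So FIRST(<K>) = {epsilon, q, r, t}.
FIRST(<L>): from <L>-><H> we get {epsilon}; from <L>-><K> t r we get {q, r, t}. So FIRST(<L>) = {epsilon, q, r, t}.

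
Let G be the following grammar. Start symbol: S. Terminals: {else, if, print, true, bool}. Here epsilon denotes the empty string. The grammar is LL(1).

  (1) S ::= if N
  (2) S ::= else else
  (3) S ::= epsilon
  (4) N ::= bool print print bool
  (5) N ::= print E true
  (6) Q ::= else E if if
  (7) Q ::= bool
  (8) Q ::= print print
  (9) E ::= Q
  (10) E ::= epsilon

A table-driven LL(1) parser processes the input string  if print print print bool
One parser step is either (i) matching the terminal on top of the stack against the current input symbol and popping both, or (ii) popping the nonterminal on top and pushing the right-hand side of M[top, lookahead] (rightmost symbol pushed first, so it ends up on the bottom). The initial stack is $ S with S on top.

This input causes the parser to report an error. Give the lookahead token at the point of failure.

bool

step 1: stack=$ S  input=if print print print bool $  — expand S ::= if N
step 2: stack=$ N if  input=if print print print bool $  — match if
step 3: stack=$ N  input=print print print bool $  — expand N ::= print E true
step 4: stack=$ true E print  input=print print print bool $  — match print
step 5: stack=$ true E  input=print print bool $  — expand E ::= Q
step 6: stack=$ true Q  input=print print bool $  — expand Q ::= print print
step 7: stack=$ true print print  input=print print bool $  — match print
step 8: stack=$ true print  input=print bool $  — match print
step 9: stack=$ true  input=bool $  — error: top is terminal true but lookahead is bool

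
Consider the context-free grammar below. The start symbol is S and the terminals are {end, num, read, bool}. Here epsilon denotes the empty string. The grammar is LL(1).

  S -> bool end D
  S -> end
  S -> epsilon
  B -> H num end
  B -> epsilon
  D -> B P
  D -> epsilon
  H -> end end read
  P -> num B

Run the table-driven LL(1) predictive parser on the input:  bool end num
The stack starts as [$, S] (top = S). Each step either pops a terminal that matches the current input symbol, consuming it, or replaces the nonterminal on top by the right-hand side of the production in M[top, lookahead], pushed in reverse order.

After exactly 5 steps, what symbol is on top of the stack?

P

     Stack         Input           Action
  1  $ S           bool end num $  expand S -> bool end D
  2  $ D end bool  bool end num $  match bool
  3  $ D end       end num $       match end
  4  $ D           num $           expand D -> B P
  5  $ P B         num $           expand B -> epsilon
Stack after step 5: $ P (top = P).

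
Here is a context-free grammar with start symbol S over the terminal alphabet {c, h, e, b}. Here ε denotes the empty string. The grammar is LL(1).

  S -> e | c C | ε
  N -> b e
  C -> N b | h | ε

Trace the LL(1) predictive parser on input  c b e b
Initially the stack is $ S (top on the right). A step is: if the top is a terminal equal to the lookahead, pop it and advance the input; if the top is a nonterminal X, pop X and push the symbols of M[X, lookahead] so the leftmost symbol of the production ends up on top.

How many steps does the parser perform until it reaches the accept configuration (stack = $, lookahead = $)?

7

step 1: stack=$ S  input=c b e b $  — expand S -> c C
step 2: stack=$ C c  input=c b e b $  — match c
step 3: stack=$ C  input=b e b $  — expand C -> N b
step 4: stack=$ b N  input=b e b $  — expand N -> b e
step 5: stack=$ b e b  input=b e b $  — match b
step 6: stack=$ b e  input=e b $  — match e
step 7: stack=$ b  input=b $  — match b
Accept reached after 7 steps.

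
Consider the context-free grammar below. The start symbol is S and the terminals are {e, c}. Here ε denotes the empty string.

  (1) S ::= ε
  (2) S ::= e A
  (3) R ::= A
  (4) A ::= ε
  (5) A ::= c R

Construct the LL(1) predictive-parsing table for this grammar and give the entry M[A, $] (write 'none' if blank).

FIRST(S): from S::=ε we get {ε}; from S::=e A we get {e}. So FIRST(S) = {ε, e}.
FIRST(A): from A::=ε we get {ε}; from A::=c R we get {c}. So FIRST(A) = {ε, c}.
FIRST(R): from R::=A we get {ε, c}. So FIRST(R) = {ε, c}.
FOLLOW(S) includes $ since S is the start symbol.
FOLLOW(S): S appears on no right-hand side. Thus FOLLOW(S) = {$}.
FOLLOW(R): in A::=c R, the suffix after R is empty, so FOLLOW(R) ⊇ FOLLOW(A) = {$}. Thus FOLLOW(R) = {$}.
FOLLOW(A): in S::=e A, the suffix after A is empty, so FOLLOW(A) ⊇ FOLLOW(S) = {$}; in R::=A, the suffix after A is empty, so FOLLOW(A) ⊇ FOLLOW(R) = {$}. Thus FOLLOW(A) = {$}.
For A ::= ε: FIRST(ε) = {ε}, so it goes in M[A, t] for t ∈ {}; since ε ∈ FIRST, also for every t ∈ FOLLOW(A) = {$}.
For A ::= c R: FIRST(c R) = {c}, so it goes in M[A, t] for t ∈ {c}.

A ::= ε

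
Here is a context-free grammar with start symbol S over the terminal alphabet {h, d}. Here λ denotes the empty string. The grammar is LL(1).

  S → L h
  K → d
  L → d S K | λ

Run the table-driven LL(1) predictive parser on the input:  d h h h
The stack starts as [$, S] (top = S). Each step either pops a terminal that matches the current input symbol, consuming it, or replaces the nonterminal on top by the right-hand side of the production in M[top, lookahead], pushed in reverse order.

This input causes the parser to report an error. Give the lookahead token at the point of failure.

h

step 1: stack=$ S  input=d h h h $  — expand S → L h
step 2: stack=$ h L  input=d h h h $  — expand L → d S K
step 3: stack=$ h K S d  input=d h h h $  — match d
step 4: stack=$ h K S  input=h h h $  — expand S → L h
step 5: stack=$ h K h L  input=h h h $  — expand L → λ
step 6: stack=$ h K h  input=h h h $  — match h
step 7: stack=$ h K  input=h h $  — error: M[K, h] is empty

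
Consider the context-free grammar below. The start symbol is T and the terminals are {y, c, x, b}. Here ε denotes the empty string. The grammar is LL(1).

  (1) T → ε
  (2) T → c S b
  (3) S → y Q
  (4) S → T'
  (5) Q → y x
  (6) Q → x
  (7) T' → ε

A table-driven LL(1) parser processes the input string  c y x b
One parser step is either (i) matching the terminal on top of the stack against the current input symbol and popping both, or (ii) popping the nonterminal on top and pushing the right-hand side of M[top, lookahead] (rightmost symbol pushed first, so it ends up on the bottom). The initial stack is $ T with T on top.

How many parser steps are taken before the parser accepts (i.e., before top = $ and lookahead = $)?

step 1: stack=$ T  input=c y x b $  — expand T → c S b
step 2: stack=$ b S c  input=c y x b $  — match c
step 3: stack=$ b S  input=y x b $  — expand S → y Q
step 4: stack=$ b Q y  input=y x b $  — match y
step 5: stack=$ b Q  input=x b $  — expand Q → x
step 6: stack=$ b x  input=x b $  — match x
step 7: stack=$ b  input=b $  — match b
Accept reached after 7 steps.

7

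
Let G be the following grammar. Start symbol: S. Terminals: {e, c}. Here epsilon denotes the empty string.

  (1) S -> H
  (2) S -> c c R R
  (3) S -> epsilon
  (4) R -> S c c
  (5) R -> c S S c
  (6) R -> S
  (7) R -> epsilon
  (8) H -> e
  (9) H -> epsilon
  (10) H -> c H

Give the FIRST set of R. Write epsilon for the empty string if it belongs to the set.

{epsilon, c, e}

FIRST(H) = {epsilon, c, e}
FIRST(S) = {epsilon, c, e}  (via H)
FIRST(R) = {epsilon, c, e}  (via S c c, S)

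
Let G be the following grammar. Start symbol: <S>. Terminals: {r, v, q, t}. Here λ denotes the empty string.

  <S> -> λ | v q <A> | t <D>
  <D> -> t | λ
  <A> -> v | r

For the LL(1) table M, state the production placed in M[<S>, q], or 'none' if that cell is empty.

none

FIRST(<S>) = {λ, t, v}
FIRST(<D>) = {λ, t}
FIRST(<A>) = {r, v}
FOLLOW(<S>) includes $ since <S> is the start symbol.
FOLLOW(<S>): <S> appears on no right-hand side. Thus FOLLOW(<S>) = {$}.
For <S> -> λ: FIRST(λ) = {λ}, so it goes in M[<S>, t] for t ∈ {}; since λ ∈ FIRST, also for every t ∈ FOLLOW(<S>) = {$}.
For <S> -> v q <A>: FIRST(v q <A>) = {v}, so it goes in M[<S>, t] for t ∈ {v}.
For <S> -> t <D>: FIRST(t <D>) = {t}, so it goes in M[<S>, t] for t ∈ {t}.
None of these place a production in M[<S>, q].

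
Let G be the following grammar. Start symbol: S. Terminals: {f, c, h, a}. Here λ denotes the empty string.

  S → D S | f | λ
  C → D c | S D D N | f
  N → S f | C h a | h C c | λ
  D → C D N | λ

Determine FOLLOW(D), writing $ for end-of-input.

{$, c, f, h}

FIRST(S): from S→D S we get {λ, c, f, h}; from S→f we get {f}; from S→λ we get {λ}. So FIRST(S) = {λ, c, f, h}.
FIRST(C): from C→D c we get {c, f, h}; from C→S D D N we get {λ, c, f, h}; from C→f we get {f}. So FIRST(C) = {λ, c, f, h}.
FIRST(N): from N→S f we get {c, f, h}; from N→C h a we get {c, f, h}; from N→h C c we get {h}; from N→λ we get {λ}. So FIRST(N) = {λ, c, f, h}.
FIRST(D): from D→C D N we get {λ, c, f, h}; from D→λ we get {λ}. So FIRST(D) = {λ, c, f, h}.
FOLLOW(S) includes $ since S is the start symbol.
FOLLOW(S): in S→D S, the suffix after S is empty (adds nothing new); in C→S D D N, S is followed by D D N with FIRST {λ, c, f, h}; in C→S D D N, the suffix after S is nullable, so FOLLOW(S) ⊇ FOLLOW(C) = {$, c, f, h}; in N→S f, S is followed by f with FIRST {f}. Thus FOLLOW(S) = {$, c, f, h}.
FOLLOW(C): in N→C h a, C is followed by h a with FIRST {h}; in N→h C c, C is followed by c with FIRST {c}; in D→C D N, C is followed by D N with FIRST {λ, c, f, h}; in D→C D N, the suffix after C is nullable, so FOLLOW(C) ⊇ FOLLOW(D) = {$, c, f, h}. Thus FOLLOW(C) = {$, c, f, h}.
FOLLOW(D): in S→D S, D is followed by S with FIRST {λ, c, f, h}; in S→D S, the suffix after D is nullable, so FOLLOW(D) ⊇ FOLLOW(S) = {$, c, f, h}; in C→D c, D is followed by c with FIRST {c}; in C→S D D N (occurrence 1), D is followed by D N with FIRST {λ, c, f, h}; in C→S D D N (occurrence 1), the suffix after D is nullable, so FOLLOW(D) ⊇ FOLLOW(C) = {$, c, f, h}; in C→S D D N (occurrence 2), D is followed by N with FIRST {λ, c, f, h}; in C→S D D N (occurrence 2), the suffix after D is nullable, so FOLLOW(D) ⊇ FOLLOW(C) = {$, c, f, h}; in D→C D N, D is followed by N with FIRST {λ, c, f, h}; in D→C D N, the suffix after D is nullable (adds nothing new). Thus FOLLOW(D) = {$, c, f, h}.
FOLLOW(N): in C→S D D N, the suffix after N is empty, so FOLLOW(N) ⊇ FOLLOW(C) = {$, c, f, h}; in D→C D N, the suffix after N is empty, so FOLLOW(N) ⊇ FOLLOW(D) = {$, c, f, h}. Thus FOLLOW(N) = {$, c, f, h}.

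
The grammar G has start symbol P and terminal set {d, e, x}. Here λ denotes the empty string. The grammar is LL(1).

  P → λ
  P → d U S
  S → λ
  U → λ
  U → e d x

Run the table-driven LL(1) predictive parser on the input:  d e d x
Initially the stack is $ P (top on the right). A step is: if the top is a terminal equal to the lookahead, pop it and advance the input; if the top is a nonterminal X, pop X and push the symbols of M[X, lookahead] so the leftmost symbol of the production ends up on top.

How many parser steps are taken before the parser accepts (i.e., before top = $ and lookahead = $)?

     Stack      Input      Action
  1  $ P        d e d x $  expand P → d U S
  2  $ S U d    d e d x $  match d
  3  $ S U      e d x $    expand U → e d x
  4  $ S x d e  e d x $    match e
  5  $ S x d    d x $      match d
  6  $ S x      x $        match x
  7  $ S        $          expand S → λ
Accept reached after 7 steps.

7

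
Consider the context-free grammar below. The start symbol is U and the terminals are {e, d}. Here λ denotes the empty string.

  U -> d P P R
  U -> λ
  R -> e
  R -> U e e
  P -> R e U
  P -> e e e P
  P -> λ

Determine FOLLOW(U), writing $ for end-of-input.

FIRST(U) = {λ, d}
FIRST(R) = {d, e}  (via U e e)
FIRST(P) = {λ, d, e}  (via R e U)
FOLLOW(U) includes $ since U is the start symbol.
FOLLOW(P): in U->d P P R (occurrence 1), P is followed by P R with FIRST {d, e}; in U->d P P R (occurrence 2), P is followed by R with FIRST {d, e}; in P->e e e P, the suffix after P is empty (adds nothing new). Thus FOLLOW(P) = {d, e}.
FOLLOW(U): in R->U e e, U is followed by e e with FIRST {e}; in P->R e U, the suffix after U is empty, so FOLLOW(U) ⊇ FOLLOW(P) = {d, e}. Thus FOLLOW(U) = {$, d, e}.
FOLLOW(R): in U->d P P R, the suffix after R is empty, so FOLLOW(R) ⊇ FOLLOW(U) = {$, d, e}; in P->R e U, R is followed by e U with FIRST {e}. Thus FOLLOW(R) = {$, d, e}.

{$, d, e}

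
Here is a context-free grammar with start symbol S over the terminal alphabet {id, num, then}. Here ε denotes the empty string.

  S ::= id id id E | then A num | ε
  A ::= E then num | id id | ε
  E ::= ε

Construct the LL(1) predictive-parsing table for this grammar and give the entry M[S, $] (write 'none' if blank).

FIRST(S) = {ε, id, then}
FIRST(E) = {ε}
FIRST(A) = {ε, id, then}  (via E then num)
FOLLOW(S) includes $ since S is the start symbol.
FOLLOW(S): S appears on no right-hand side. Thus FOLLOW(S) = {$}.
For S ::= id id id E: FIRST(id id id E) = {id}, so it goes in M[S, t] for t ∈ {id}.
For S ::= then A num: FIRST(then A num) = {then}, so it goes in M[S, t] for t ∈ {then}.
For S ::= ε: FIRST(ε) = {ε}, so it goes in M[S, t] for t ∈ {}; since ε ∈ FIRST, also for every t ∈ FOLLOW(S) = {$}.

S ::= ε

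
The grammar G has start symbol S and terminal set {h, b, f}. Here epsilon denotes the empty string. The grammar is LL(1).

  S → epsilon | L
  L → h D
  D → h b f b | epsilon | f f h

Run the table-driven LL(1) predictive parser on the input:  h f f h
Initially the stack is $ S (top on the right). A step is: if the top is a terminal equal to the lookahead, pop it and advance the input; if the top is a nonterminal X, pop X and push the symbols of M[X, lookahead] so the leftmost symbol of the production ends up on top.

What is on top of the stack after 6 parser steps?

     Stack    Input      Action
  1  $ S      h f f h $  expand S → L
  2  $ L      h f f h $  expand L → h D
  3  $ D h    h f f h $  match h
  4  $ D      f f h $    expand D → f f h
  5  $ h f f  f f h $    match f
  6  $ h f    f h $      match f
Stack after step 6: $ h (top = h).

h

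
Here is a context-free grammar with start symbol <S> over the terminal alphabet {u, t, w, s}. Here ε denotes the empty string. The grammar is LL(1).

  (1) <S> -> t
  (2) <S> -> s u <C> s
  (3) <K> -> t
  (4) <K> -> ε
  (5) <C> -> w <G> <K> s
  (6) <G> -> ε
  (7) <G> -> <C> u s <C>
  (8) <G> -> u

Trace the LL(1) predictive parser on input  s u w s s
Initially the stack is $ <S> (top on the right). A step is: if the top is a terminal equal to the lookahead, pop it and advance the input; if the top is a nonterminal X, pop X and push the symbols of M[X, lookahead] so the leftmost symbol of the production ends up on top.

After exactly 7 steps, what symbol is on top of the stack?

     Stack            Input        Action
  1  $ <S>            s u w s s $  expand <S> -> s u <C> s
  2  $ s <C> u s      s u w s s $  match s
  3  $ s <C> u        u w s s $    match u
  4  $ s <C>          w s s $      expand <C> -> w <G> <K> s
  5  $ s s <K> <G> w  w s s $      match w
  6  $ s s <K> <G>    s s $        expand <G> -> ε
  7  $ s s <K>        s s $        expand <K> -> ε
Stack after step 7: $ s s (top = s).

s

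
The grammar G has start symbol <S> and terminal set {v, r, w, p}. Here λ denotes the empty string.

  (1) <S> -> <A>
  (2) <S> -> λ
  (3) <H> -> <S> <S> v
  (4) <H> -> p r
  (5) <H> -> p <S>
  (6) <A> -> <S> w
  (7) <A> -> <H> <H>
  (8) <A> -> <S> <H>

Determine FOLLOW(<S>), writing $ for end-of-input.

FIRST(<S>): from <S>-><A> we get {p, v, w}; from <S>->λ we get {λ}. So FIRST(<S>) = {λ, p, v, w}.
FIRST(<H>): from <H>-><S> <S> v we get {p, v, w}; from <H>->p r we get {p}; from <H>->p <S> we get {p}. So FIRST(<H>) = {p, v, w}.
FIRST(<A>): from <A>-><S> w we get {p, v, w}; from <A>-><H> <H> we get {p, v, w}; from <A>-><S> <H> we get {p, v, w}. So FIRST(<A>) = {p, v, w}.
FOLLOW(<S>) includes $ since <S> is the start symbol.
FOLLOW(<S>): in <H>-><S> <S> v (occurrence 1), <S> is followed by <S> v with FIRST {p, v, w}; in <H>-><S> <S> v (occurrence 2), <S> is followed by v with FIRST {v}; in <H>->p <S>, the suffix after <S> is empty, so FOLLOW(<S>) ⊇ FOLLOW(<H>) = {$, p, v, w}; in <A>-><S> w, <S> is followed by w with FIRST {w}; in <A>-><S> <H>, <S> is followed by <H> with FIRST {p, v, w}. Thus FOLLOW(<S>) = {$, p, v, w}.
FOLLOW(<A>): in <S>-><A>, the suffix after <A> is empty, so FOLLOW(<A>) ⊇ FOLLOW(<S>) = {$, p, v, w}. Thus FOLLOW(<A>) = {$, p, v, w}.
FOLLOW(<H>): in <A>-><H> <H> (occurrence 1), <H> is followed by <H> with FIRST {p, v, w}; in <A>-><H> <H> (occurrence 2), the suffix after <H> is empty, so FOLLOW(<H>) ⊇ FOLLOW(<A>) = {$, p, v, w}; in <A>-><S> <H>, the suffix after <H> is empty, so FOLLOW(<H>) ⊇ FOLLOW(<A>) = {$, p, v, w}. Thus FOLLOW(<H>) = {$, p, v, w}.

{$, p, v, w}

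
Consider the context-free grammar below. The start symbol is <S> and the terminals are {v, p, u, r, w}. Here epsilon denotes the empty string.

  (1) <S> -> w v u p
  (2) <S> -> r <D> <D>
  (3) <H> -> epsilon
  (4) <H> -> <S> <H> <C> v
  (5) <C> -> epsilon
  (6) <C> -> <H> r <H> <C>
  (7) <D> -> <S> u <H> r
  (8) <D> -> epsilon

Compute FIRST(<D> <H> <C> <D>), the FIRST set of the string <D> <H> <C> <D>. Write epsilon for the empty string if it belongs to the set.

{epsilon, r, w}

FIRST(<S>) = {r, w}
FIRST(<H>) = {epsilon, r, w}  (via <S> <H> <C> v)
FIRST(<D>) = {epsilon, r, w}  (via <S> u <H> r)
FIRST(<C>) = {epsilon, r, w}  (via <H> r <H> <C>)
FIRST(<D> <H> <C> <D>): take FIRST of each symbol in turn, carrying on past any symbol whose FIRST contains epsilon; result {epsilon, r, w}.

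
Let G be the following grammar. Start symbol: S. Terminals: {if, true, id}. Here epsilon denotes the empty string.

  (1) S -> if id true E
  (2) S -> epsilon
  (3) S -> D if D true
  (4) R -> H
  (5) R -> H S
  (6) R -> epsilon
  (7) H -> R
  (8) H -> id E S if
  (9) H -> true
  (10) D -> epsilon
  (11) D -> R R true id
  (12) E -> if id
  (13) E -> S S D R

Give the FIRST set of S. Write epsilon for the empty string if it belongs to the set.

{epsilon, id, if, true}

FIRST(S): from S->if id true E we get {if}; from S->epsilon we get {epsilon}; from S->D if D true we get {id, if, true}. So FIRST(S) = {epsilon, id, if, true}.
FIRST(R): from R->H we get {epsilon, id, if, true}; from R->H S we get {epsilon, id, if, true}; from R->epsilon we get {epsilon}. So FIRST(R) = {epsilon, id, if, true}.
FIRST(H): from H->R we get {epsilon, id, if, true}; from H->id E S if we get {id}; from H->true we get {true}. So FIRST(H) = {epsilon, id, if, true}.
FIRST(D): from D->epsilon we get {epsilon}; from D->R R true id we get {id, if, true}. So FIRST(D) = {epsilon, id, if, true}.
FIRST(E): from E->if id we get {if}; from E->S S D R we get {epsilon, id, if, true}. So FIRST(E) = {epsilon, id, if, true}.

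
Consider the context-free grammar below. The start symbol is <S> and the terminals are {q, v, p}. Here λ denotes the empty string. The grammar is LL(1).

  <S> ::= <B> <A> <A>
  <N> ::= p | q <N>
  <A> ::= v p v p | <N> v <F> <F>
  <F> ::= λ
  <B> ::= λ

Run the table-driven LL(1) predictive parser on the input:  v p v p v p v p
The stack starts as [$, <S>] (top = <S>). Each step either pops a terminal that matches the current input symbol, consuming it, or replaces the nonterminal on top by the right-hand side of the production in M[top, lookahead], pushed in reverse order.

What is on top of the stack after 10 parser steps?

step 1: stack=$ <S>  input=v p v p v p v p $  — expand <S> ::= <B> <A> <A>
step 2: stack=$ <A> <A> <B>  input=v p v p v p v p $  — expand <B> ::= λ
step 3: stack=$ <A> <A>  input=v p v p v p v p $  — expand <A> ::= v p v p
step 4: stack=$ <A> p v p v  input=v p v p v p v p $  — match v
step 5: stack=$ <A> p v p  input=p v p v p v p $  — match p
step 6: stack=$ <A> p v  input=v p v p v p $  — match v
step 7: stack=$ <A> p  input=p v p v p $  — match p
step 8: stack=$ <A>  input=v p v p $  — expand <A> ::= v p v p
step 9: stack=$ p v p v  input=v p v p $  — match v
step 10: stack=$ p v p  input=p v p $  — match p
Stack after step 10: $ p v (top = v).

v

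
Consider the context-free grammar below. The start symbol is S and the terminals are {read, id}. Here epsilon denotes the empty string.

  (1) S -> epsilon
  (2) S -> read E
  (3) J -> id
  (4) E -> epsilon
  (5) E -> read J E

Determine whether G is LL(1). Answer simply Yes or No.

Yes

FIRST(S) = {epsilon, read}
FIRST(J) = {id}
FIRST(E) = {epsilon, read}
FOLLOW(S) = {$}
FOLLOW(J) = {$, read}
FOLLOW(E) = {$}
Each cell of M receives at most one production.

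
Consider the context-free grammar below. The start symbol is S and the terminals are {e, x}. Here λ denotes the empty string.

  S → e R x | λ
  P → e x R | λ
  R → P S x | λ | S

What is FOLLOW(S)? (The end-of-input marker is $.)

{$, e, x}

FIRST(S): from S→e R x we get {e}; from S→λ we get {λ}. So FIRST(S) = {λ, e}.
FIRST(P): from P→e x R we get {e}; from P→λ we get {λ}. So FIRST(P) = {λ, e}.
FIRST(R): from R→P S x we get {e, x}; from R→λ we get {λ}; from R→S we get {λ, e}. So FIRST(R) = {λ, e, x}.
FOLLOW(S) includes $ since S is the start symbol.
FOLLOW(P): in R→P S x, P is followed by S x with FIRST {e, x}. Thus FOLLOW(P) = {e, x}.
FOLLOW(R): in S→e R x, R is followed by x with FIRST {x}; in P→e x R, the suffix after R is empty, so FOLLOW(R) ⊇ FOLLOW(P) = {e, x}. Thus FOLLOW(R) = {e, x}.
FOLLOW(S): in R→P S x, S is followed by x with FIRST {x}; in R→S, the suffix after S is empty, so FOLLOW(S) ⊇ FOLLOW(R) = {e, x}. Thus FOLLOW(S) = {$, e, x}.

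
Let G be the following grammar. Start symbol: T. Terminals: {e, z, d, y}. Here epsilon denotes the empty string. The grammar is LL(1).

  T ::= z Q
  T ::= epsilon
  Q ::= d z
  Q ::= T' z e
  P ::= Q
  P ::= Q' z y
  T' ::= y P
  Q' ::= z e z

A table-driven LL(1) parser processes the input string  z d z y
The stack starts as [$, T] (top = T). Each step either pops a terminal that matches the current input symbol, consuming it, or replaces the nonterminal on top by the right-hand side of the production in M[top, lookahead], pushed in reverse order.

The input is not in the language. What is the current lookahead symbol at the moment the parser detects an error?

     Stack  Input      Action
  1  $ T    z d z y $  expand T ::= z Q
  2  $ Q z  z d z y $  match z
  3  $ Q    d z y $    expand Q ::= d z
  4  $ z d  d z y $    match d
  5  $ z    z y $      match z
  6  $      y $        error: stack empty but input remains

y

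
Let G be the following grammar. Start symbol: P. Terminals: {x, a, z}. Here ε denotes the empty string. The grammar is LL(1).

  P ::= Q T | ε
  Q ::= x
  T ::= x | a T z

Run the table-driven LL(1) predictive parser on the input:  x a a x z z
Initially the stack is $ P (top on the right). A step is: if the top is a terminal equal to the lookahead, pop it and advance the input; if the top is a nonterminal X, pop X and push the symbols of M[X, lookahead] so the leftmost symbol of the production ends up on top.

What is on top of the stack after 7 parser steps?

T

     Stack      Input          Action
  1  $ P        x a a x z z $  expand P ::= Q T
  2  $ T Q      x a a x z z $  expand Q ::= x
  3  $ T x      x a a x z z $  match x
  4  $ T        a a x z z $    expand T ::= a T z
  5  $ z T a    a a x z z $    match a
  6  $ z T      a x z z $      expand T ::= a T z
  7  $ z z T a  a x z z $      match a
Stack after step 7: $ z z T (top = T).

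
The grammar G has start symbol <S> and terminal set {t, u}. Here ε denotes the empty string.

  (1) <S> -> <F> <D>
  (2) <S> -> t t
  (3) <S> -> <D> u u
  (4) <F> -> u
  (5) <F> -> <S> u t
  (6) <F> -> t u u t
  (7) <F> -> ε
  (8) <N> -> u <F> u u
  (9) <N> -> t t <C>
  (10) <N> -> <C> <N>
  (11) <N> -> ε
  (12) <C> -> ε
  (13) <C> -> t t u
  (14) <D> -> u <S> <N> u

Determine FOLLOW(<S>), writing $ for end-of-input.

{$, t, u}

FIRST(<C>) = {ε, t}
FIRST(<D>) = {u}
FIRST(<N>) = {ε, t, u}  (via <C> <N>)
FIRST(<S>) = {t, u}  (via <F> <D>, <D> u u)
FIRST(<F>) = {ε, t, u}  (via <S> u t)
FOLLOW(<S>) includes $ since <S> is the start symbol.
FOLLOW(<S>): in <F>-><S> u t, <S> is followed by u t with FIRST {u}; in <D>->u <S> <N> u, <S> is followed by <N> u with FIRST {t, u}. Thus FOLLOW(<S>) = {$, t, u}.
FOLLOW(<F>): in <S>-><F> <D>, <F> is followed by <D> with FIRST {u}; in <N>->u <F> u u, <F> is followed by u u with FIRST {u}. Thus FOLLOW(<F>) = {u}.
FOLLOW(<N>): in <N>-><C> <N>, the suffix after <N> is empty (adds nothing new); in <D>->u <S> <N> u, <N> is followed by u with FIRST {u}. Thus FOLLOW(<N>) = {u}.
FOLLOW(<C>): in <N>->t t <C>, the suffix after <C> is empty, so FOLLOW(<C>) ⊇ FOLLOW(<N>) = {u}; in <N>-><C> <N>, <C> is followed by <N> with FIRST {ε, t, u}; in <N>-><C> <N>, the suffix after <C> is nullable, so FOLLOW(<C>) ⊇ FOLLOW(<N>) = {u}. Thus FOLLOW(<C>) = {t, u}.
FOLLOW(<D>): in <S>-><F> <D>, the suffix after <D> is empty, so FOLLOW(<D>) ⊇ FOLLOW(<S>) = {$, t, u}; in <S>-><D> u u, <D> is followed by u u with FIRST {u}. Thus FOLLOW(<D>) = {$, t, u}.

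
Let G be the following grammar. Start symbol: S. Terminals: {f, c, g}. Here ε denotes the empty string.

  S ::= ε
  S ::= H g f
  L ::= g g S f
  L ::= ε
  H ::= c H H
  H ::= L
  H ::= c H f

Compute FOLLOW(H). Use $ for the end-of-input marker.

FIRST(L): from L::=g g S f we get {g}; from L::=ε we get {ε}. So FIRST(L) = {ε, g}.
FIRST(H): from H::=c H H we get {c}; from H::=L we get {ε, g}; from H::=c H f we get {c}. So FIRST(H) = {ε, c, g}.
FIRST(S): from S::=ε we get {ε}; from S::=H g f we get {c, g}. So FIRST(S) = {ε, c, g}.
FOLLOW(S) includes $ since S is the start symbol.
FOLLOW(S): in L::=g g S f, S is followed by f with FIRST {f}. Thus FOLLOW(S) = {$, f}.
FOLLOW(H): in S::=H g f, H is followed by g f with FIRST {g}; in H::=c H H (occurrence 1), H is followed by H with FIRST {ε, c, g}; in H::=c H H (occurrence 1), the suffix after H is nullable (adds nothing new); in H::=c H H (occurrence 2), the suffix after H is empty (adds nothing new); in H::=c H f, H is followed by f with FIRST {f}. Thus FOLLOW(H) = {c, f, g}.
FOLLOW(L): in H::=L, the suffix after L is empty, so FOLLOW(L) ⊇ FOLLOW(H) = {c, f, g}. Thus FOLLOW(L) = {c, f, g}.

{c, f, g}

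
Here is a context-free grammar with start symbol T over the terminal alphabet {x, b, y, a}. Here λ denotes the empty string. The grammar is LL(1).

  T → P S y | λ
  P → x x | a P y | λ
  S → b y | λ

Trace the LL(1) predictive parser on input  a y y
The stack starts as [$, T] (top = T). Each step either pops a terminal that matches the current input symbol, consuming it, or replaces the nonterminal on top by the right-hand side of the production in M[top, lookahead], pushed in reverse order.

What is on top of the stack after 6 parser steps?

     Stack        Input    Action
  1  $ T          a y y $  expand T → P S y
  2  $ y S P      a y y $  expand P → a P y
  3  $ y S y P a  a y y $  match a
  4  $ y S y P    y y $    expand P → λ
  5  $ y S y      y y $    match y
  6  $ y S        y $      expand S → λ
Stack after step 6: $ y (top = y).

y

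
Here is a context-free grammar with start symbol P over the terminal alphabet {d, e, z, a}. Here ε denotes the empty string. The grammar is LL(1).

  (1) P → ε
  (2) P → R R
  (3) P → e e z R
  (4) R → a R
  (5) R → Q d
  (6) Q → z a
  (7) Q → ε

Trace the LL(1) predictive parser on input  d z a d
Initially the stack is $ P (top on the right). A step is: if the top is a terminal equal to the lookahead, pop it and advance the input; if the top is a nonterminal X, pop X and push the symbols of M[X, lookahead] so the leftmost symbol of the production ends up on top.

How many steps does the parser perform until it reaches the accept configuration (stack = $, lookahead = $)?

step 1: stack=$ P  input=d z a d $  — expand P → R R
step 2: stack=$ R R  input=d z a d $  — expand R → Q d
step 3: stack=$ R d Q  input=d z a d $  — expand Q → ε
step 4: stack=$ R d  input=d z a d $  — match d
step 5: stack=$ R  input=z a d $  — expand R → Q d
step 6: stack=$ d Q  input=z a d $  — expand Q → z a
step 7: stack=$ d a z  input=z a d $  — match z
step 8: stack=$ d a  input=a d $  — match a
step 9: stack=$ d  input=d $  — match d
Accept reached after 9 steps.

9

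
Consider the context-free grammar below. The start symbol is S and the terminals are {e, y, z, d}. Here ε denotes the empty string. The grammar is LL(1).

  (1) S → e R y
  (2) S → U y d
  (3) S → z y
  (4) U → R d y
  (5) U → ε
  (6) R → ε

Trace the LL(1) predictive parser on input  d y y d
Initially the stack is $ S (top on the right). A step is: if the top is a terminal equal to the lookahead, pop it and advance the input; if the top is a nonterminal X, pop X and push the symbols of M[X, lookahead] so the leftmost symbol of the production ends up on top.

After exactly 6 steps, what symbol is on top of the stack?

step 1: stack=$ S  input=d y y d $  — expand S → U y d
step 2: stack=$ d y U  input=d y y d $  — expand U → R d y
step 3: stack=$ d y y d R  input=d y y d $  — expand R → ε
step 4: stack=$ d y y d  input=d y y d $  — match d
step 5: stack=$ d y y  input=y y d $  — match y
step 6: stack=$ d y  input=y d $  — match y
Stack after step 6: $ d (top = d).

d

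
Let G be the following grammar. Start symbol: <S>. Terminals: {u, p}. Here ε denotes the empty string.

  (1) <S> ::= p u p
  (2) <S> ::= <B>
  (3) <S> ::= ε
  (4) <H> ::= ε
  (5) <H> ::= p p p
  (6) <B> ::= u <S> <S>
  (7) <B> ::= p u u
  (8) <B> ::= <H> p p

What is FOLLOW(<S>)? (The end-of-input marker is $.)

{$, p, u}

FIRST(<H>): from <H>::=ε we get {ε}; from <H>::=p p p we get {p}. So FIRST(<H>) = {ε, p}.
FIRST(<B>): from <B>::=u <S> <S> we get {u}; from <B>::=p u u we get {p}; from <B>::=<H> p p we get {p}. So FIRST(<B>) = {p, u}.
FIRST(<S>): from <S>::=p u p we get {p}; from <S>::=<B> we get {p, u}; from <S>::=ε we get {ε}. So FIRST(<S>) = {ε, p, u}.
FOLLOW(<S>) includes $ since <S> is the start symbol.
FOLLOW(<H>): in <B>::=<H> p p, <H> is followed by p p with FIRST {p}. Thus FOLLOW(<H>) = {p}.
FOLLOW(<S>): in <B>::=u <S> <S> (occurrence 1), <S> is followed by <S> with FIRST {ε, p, u}; in <B>::=u <S> <S> (occurrence 1), the suffix after <S> is nullable, so FOLLOW(<S>) ⊇ FOLLOW(<B>) = {$, p, u}; in <B>::=u <S> <S> (occurrence 2), the suffix after <S> is empty, so FOLLOW(<S>) ⊇ FOLLOW(<B>) = {$, p, u}. Thus FOLLOW(<S>) = {$, p, u}.
FOLLOW(<B>): in <S>::=<B>, the suffix after <B> is empty, so FOLLOW(<B>) ⊇ FOLLOW(<S>) = {$, p, u}. Thus FOLLOW(<B>) = {$, p, u}.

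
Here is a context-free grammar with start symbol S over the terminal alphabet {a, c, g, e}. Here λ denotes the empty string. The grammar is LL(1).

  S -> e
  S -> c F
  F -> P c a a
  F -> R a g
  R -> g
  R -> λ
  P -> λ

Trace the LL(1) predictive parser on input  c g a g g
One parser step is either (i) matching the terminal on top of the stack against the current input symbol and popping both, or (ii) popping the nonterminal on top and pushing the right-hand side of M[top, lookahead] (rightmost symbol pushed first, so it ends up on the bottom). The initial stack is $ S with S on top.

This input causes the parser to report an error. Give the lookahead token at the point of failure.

g

step 1: stack=$ S  input=c g a g g $  — expand S -> c F
step 2: stack=$ F c  input=c g a g g $  — match c
step 3: stack=$ F  input=g a g g $  — expand F -> R a g
step 4: stack=$ g a R  input=g a g g $  — expand R -> g
step 5: stack=$ g a g  input=g a g g $  — match g
step 6: stack=$ g a  input=a g g $  — match a
step 7: stack=$ g  input=g g $  — match g
step 8: stack=$  input=g $  — error: stack empty but input remains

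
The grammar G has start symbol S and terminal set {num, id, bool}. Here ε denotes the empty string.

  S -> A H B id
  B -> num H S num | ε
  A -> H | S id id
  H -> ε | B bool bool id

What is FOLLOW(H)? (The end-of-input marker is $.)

FIRST(B): from B->num H S num we get {num}; from B->ε we get {ε}. So FIRST(B) = {ε, num}.
FIRST(H): from H->ε we get {ε}; from H->B bool bool id we get {bool, num}. So FIRST(H) = {ε, bool, num}.
FIRST(S): from S->A H B id we get {bool, id, num}. So FIRST(S) = {bool, id, num}.
FIRST(A): from A->H we get {ε, bool, num}; from A->S id id we get {bool, id, num}. So FIRST(A) = {ε, bool, id, num}.
FOLLOW(S) includes $ since S is the start symbol.
FOLLOW(S): in B->num H S num, S is followed by num with FIRST {num}; in A->S id id, S is followed by id id with FIRST {id}. Thus FOLLOW(S) = {$, id, num}.
FOLLOW(B): in S->A H B id, B is followed by id with FIRST {id}; in H->B bool bool id, B is followed by bool bool id with FIRST {bool}. Thus FOLLOW(B) = {bool, id}.
FOLLOW(A): in S->A H B id, A is followed by H B id with FIRST {bool, id, num}. Thus FOLLOW(A) = {bool, id, num}.
FOLLOW(H): in S->A H B id, H is followed by B id with FIRST {id, num}; in B->num H S num, H is followed by S num with FIRST {bool, id, num}; in A->H, the suffix after H is empty, so FOLLOW(H) ⊇ FOLLOW(A) = {bool, id, num}. Thus FOLLOW(H) = {bool, id, num}.

{bool, id, num}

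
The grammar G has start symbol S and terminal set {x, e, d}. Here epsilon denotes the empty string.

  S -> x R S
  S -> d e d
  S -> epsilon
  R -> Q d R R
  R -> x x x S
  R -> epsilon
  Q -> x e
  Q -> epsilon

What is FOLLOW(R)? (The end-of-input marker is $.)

FIRST(S): from S->x R S we get {x}; from S->d e d we get {d}; from S->epsilon we get {epsilon}. So FIRST(S) = {epsilon, d, x}.
FIRST(Q): from Q->x e we get {x}; from Q->epsilon we get {epsilon}. So FIRST(Q) = {epsilon, x}.
FIRST(R): from R->Q d R R we get {d, x}; from R->x x x S we get {x}; from R->epsilon we get {epsilon}. So FIRST(R) = {epsilon, d, x}.
FOLLOW(S) includes $ since S is the start symbol.
FOLLOW(Q): in R->Q d R R, Q is followed by d R R with FIRST {d}. Thus FOLLOW(Q) = {d}.
FOLLOW(S): in S->x R S, the suffix after S is empty (adds nothing new); in R->x x x S, the suffix after S is empty, so FOLLOW(S) ⊇ FOLLOW(R) = {$, d, x}. Thus FOLLOW(S) = {$, d, x}.
FOLLOW(R): in S->x R S, R is followed by S with FIRST {epsilon, d, x}; in S->x R S, the suffix after R is nullable, so FOLLOW(R) ⊇ FOLLOW(S) = {$, d, x}; in R->Q d R R (occurrence 1), R is followed by R with FIRST {epsilon, d, x}; in R->Q d R R (occurrence 1), the suffix after R is nullable (adds nothing new); in R->Q d R R (occurrence 2), the suffix after R is empty (adds nothing new). Thus FOLLOW(R) = {$, d, x}.

{$, d, x}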